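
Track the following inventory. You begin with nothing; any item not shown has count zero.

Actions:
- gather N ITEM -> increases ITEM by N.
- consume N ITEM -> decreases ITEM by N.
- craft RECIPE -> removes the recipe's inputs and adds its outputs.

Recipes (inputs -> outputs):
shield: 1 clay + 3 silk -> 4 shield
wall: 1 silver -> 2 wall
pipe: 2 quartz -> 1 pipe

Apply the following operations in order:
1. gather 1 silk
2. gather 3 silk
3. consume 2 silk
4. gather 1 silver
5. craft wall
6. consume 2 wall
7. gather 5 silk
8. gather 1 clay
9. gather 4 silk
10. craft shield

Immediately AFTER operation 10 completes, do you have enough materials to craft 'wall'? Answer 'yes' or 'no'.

After 1 (gather 1 silk): silk=1
After 2 (gather 3 silk): silk=4
After 3 (consume 2 silk): silk=2
After 4 (gather 1 silver): silk=2 silver=1
After 5 (craft wall): silk=2 wall=2
After 6 (consume 2 wall): silk=2
After 7 (gather 5 silk): silk=7
After 8 (gather 1 clay): clay=1 silk=7
After 9 (gather 4 silk): clay=1 silk=11
After 10 (craft shield): shield=4 silk=8

Answer: no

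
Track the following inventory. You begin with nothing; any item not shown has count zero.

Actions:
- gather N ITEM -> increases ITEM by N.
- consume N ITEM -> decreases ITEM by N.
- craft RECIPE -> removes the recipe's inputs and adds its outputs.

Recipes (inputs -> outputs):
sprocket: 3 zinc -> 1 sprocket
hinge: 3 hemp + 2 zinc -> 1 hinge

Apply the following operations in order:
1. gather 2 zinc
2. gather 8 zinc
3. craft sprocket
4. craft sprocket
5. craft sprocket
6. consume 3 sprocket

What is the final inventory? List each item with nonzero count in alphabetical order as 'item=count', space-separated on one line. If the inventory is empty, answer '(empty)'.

Answer: zinc=1

Derivation:
After 1 (gather 2 zinc): zinc=2
After 2 (gather 8 zinc): zinc=10
After 3 (craft sprocket): sprocket=1 zinc=7
After 4 (craft sprocket): sprocket=2 zinc=4
After 5 (craft sprocket): sprocket=3 zinc=1
After 6 (consume 3 sprocket): zinc=1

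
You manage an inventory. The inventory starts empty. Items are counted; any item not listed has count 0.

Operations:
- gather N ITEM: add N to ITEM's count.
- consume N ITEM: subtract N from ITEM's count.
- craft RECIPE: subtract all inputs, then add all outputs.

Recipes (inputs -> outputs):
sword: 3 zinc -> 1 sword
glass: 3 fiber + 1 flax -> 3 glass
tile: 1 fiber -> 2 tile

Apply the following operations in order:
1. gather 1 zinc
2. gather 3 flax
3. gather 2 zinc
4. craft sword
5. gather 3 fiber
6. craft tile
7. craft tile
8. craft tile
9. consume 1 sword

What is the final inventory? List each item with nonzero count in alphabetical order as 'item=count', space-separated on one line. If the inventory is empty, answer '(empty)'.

After 1 (gather 1 zinc): zinc=1
After 2 (gather 3 flax): flax=3 zinc=1
After 3 (gather 2 zinc): flax=3 zinc=3
After 4 (craft sword): flax=3 sword=1
After 5 (gather 3 fiber): fiber=3 flax=3 sword=1
After 6 (craft tile): fiber=2 flax=3 sword=1 tile=2
After 7 (craft tile): fiber=1 flax=3 sword=1 tile=4
After 8 (craft tile): flax=3 sword=1 tile=6
After 9 (consume 1 sword): flax=3 tile=6

Answer: flax=3 tile=6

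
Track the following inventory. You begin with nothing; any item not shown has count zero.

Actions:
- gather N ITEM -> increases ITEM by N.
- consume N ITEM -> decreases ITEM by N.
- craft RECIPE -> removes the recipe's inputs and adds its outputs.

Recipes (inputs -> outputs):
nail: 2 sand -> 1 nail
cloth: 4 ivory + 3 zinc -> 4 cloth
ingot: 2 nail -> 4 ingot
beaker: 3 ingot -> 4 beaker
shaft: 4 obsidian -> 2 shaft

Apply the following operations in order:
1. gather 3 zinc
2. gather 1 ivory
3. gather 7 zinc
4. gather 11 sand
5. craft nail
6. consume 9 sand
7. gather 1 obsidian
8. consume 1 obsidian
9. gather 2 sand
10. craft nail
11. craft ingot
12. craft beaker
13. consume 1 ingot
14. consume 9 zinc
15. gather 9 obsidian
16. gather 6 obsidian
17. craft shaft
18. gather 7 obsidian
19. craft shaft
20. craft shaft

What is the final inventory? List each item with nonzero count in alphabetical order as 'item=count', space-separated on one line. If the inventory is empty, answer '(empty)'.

After 1 (gather 3 zinc): zinc=3
After 2 (gather 1 ivory): ivory=1 zinc=3
After 3 (gather 7 zinc): ivory=1 zinc=10
After 4 (gather 11 sand): ivory=1 sand=11 zinc=10
After 5 (craft nail): ivory=1 nail=1 sand=9 zinc=10
After 6 (consume 9 sand): ivory=1 nail=1 zinc=10
After 7 (gather 1 obsidian): ivory=1 nail=1 obsidian=1 zinc=10
After 8 (consume 1 obsidian): ivory=1 nail=1 zinc=10
After 9 (gather 2 sand): ivory=1 nail=1 sand=2 zinc=10
After 10 (craft nail): ivory=1 nail=2 zinc=10
After 11 (craft ingot): ingot=4 ivory=1 zinc=10
After 12 (craft beaker): beaker=4 ingot=1 ivory=1 zinc=10
After 13 (consume 1 ingot): beaker=4 ivory=1 zinc=10
After 14 (consume 9 zinc): beaker=4 ivory=1 zinc=1
After 15 (gather 9 obsidian): beaker=4 ivory=1 obsidian=9 zinc=1
After 16 (gather 6 obsidian): beaker=4 ivory=1 obsidian=15 zinc=1
After 17 (craft shaft): beaker=4 ivory=1 obsidian=11 shaft=2 zinc=1
After 18 (gather 7 obsidian): beaker=4 ivory=1 obsidian=18 shaft=2 zinc=1
After 19 (craft shaft): beaker=4 ivory=1 obsidian=14 shaft=4 zinc=1
After 20 (craft shaft): beaker=4 ivory=1 obsidian=10 shaft=6 zinc=1

Answer: beaker=4 ivory=1 obsidian=10 shaft=6 zinc=1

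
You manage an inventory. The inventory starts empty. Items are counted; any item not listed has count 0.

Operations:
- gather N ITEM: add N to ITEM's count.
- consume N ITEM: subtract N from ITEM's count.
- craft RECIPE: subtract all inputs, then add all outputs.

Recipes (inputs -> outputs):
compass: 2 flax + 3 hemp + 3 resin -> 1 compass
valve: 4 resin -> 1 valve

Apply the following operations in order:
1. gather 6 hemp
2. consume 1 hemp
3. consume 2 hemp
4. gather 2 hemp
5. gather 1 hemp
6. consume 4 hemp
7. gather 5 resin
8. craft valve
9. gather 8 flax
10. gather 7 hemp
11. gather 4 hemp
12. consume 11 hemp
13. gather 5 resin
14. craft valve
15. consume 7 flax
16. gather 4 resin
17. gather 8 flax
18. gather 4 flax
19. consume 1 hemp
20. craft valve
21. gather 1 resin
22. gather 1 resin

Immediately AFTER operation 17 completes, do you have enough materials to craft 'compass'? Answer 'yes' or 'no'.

After 1 (gather 6 hemp): hemp=6
After 2 (consume 1 hemp): hemp=5
After 3 (consume 2 hemp): hemp=3
After 4 (gather 2 hemp): hemp=5
After 5 (gather 1 hemp): hemp=6
After 6 (consume 4 hemp): hemp=2
After 7 (gather 5 resin): hemp=2 resin=5
After 8 (craft valve): hemp=2 resin=1 valve=1
After 9 (gather 8 flax): flax=8 hemp=2 resin=1 valve=1
After 10 (gather 7 hemp): flax=8 hemp=9 resin=1 valve=1
After 11 (gather 4 hemp): flax=8 hemp=13 resin=1 valve=1
After 12 (consume 11 hemp): flax=8 hemp=2 resin=1 valve=1
After 13 (gather 5 resin): flax=8 hemp=2 resin=6 valve=1
After 14 (craft valve): flax=8 hemp=2 resin=2 valve=2
After 15 (consume 7 flax): flax=1 hemp=2 resin=2 valve=2
After 16 (gather 4 resin): flax=1 hemp=2 resin=6 valve=2
After 17 (gather 8 flax): flax=9 hemp=2 resin=6 valve=2

Answer: no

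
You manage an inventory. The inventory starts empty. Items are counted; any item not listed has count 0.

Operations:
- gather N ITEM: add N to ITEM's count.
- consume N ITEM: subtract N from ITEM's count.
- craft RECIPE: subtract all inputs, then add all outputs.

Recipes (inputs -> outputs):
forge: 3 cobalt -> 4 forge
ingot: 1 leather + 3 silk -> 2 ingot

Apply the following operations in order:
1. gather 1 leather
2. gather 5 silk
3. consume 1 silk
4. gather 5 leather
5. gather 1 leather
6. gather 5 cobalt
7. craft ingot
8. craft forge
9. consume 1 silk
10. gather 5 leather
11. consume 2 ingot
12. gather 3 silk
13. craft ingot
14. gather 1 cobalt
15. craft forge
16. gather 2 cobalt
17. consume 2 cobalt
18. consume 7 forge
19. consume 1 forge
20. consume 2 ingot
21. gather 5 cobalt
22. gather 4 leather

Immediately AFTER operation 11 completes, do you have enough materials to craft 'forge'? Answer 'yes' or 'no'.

After 1 (gather 1 leather): leather=1
After 2 (gather 5 silk): leather=1 silk=5
After 3 (consume 1 silk): leather=1 silk=4
After 4 (gather 5 leather): leather=6 silk=4
After 5 (gather 1 leather): leather=7 silk=4
After 6 (gather 5 cobalt): cobalt=5 leather=7 silk=4
After 7 (craft ingot): cobalt=5 ingot=2 leather=6 silk=1
After 8 (craft forge): cobalt=2 forge=4 ingot=2 leather=6 silk=1
After 9 (consume 1 silk): cobalt=2 forge=4 ingot=2 leather=6
After 10 (gather 5 leather): cobalt=2 forge=4 ingot=2 leather=11
After 11 (consume 2 ingot): cobalt=2 forge=4 leather=11

Answer: no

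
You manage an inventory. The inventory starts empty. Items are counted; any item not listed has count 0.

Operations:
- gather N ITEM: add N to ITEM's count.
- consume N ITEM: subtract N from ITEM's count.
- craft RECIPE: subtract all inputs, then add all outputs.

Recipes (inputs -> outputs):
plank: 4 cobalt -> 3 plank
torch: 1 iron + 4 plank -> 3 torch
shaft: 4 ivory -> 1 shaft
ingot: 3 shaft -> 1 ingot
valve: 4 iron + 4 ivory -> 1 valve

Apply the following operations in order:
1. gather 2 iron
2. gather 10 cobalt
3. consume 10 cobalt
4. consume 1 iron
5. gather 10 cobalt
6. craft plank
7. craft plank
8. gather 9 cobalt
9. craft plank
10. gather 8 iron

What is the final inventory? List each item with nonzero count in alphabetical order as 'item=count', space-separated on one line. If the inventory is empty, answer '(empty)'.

After 1 (gather 2 iron): iron=2
After 2 (gather 10 cobalt): cobalt=10 iron=2
After 3 (consume 10 cobalt): iron=2
After 4 (consume 1 iron): iron=1
After 5 (gather 10 cobalt): cobalt=10 iron=1
After 6 (craft plank): cobalt=6 iron=1 plank=3
After 7 (craft plank): cobalt=2 iron=1 plank=6
After 8 (gather 9 cobalt): cobalt=11 iron=1 plank=6
After 9 (craft plank): cobalt=7 iron=1 plank=9
After 10 (gather 8 iron): cobalt=7 iron=9 plank=9

Answer: cobalt=7 iron=9 plank=9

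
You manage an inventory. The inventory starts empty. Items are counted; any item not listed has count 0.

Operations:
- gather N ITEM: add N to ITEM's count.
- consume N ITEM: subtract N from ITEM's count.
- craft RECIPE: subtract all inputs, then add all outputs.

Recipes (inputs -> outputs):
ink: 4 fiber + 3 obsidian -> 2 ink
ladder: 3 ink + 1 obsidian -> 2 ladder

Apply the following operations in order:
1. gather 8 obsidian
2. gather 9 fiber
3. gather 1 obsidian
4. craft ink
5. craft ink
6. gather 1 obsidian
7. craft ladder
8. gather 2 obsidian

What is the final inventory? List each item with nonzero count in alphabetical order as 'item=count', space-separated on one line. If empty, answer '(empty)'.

After 1 (gather 8 obsidian): obsidian=8
After 2 (gather 9 fiber): fiber=9 obsidian=8
After 3 (gather 1 obsidian): fiber=9 obsidian=9
After 4 (craft ink): fiber=5 ink=2 obsidian=6
After 5 (craft ink): fiber=1 ink=4 obsidian=3
After 6 (gather 1 obsidian): fiber=1 ink=4 obsidian=4
After 7 (craft ladder): fiber=1 ink=1 ladder=2 obsidian=3
After 8 (gather 2 obsidian): fiber=1 ink=1 ladder=2 obsidian=5

Answer: fiber=1 ink=1 ladder=2 obsidian=5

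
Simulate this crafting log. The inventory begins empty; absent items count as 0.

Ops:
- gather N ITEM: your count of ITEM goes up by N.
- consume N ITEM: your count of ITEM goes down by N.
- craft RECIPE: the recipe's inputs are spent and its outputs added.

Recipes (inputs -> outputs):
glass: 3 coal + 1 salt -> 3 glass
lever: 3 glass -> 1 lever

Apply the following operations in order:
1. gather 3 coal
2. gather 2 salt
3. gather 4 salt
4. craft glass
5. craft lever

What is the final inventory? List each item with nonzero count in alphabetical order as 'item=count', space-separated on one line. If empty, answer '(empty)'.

Answer: lever=1 salt=5

Derivation:
After 1 (gather 3 coal): coal=3
After 2 (gather 2 salt): coal=3 salt=2
After 3 (gather 4 salt): coal=3 salt=6
After 4 (craft glass): glass=3 salt=5
After 5 (craft lever): lever=1 salt=5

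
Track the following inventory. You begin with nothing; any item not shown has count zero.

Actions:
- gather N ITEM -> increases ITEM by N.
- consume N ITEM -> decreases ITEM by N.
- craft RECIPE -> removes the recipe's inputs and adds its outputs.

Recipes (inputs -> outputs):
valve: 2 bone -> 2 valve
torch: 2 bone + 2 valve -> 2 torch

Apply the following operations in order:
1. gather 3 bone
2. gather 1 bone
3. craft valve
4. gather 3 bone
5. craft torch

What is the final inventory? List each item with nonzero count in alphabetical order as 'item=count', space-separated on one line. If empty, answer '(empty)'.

After 1 (gather 3 bone): bone=3
After 2 (gather 1 bone): bone=4
After 3 (craft valve): bone=2 valve=2
After 4 (gather 3 bone): bone=5 valve=2
After 5 (craft torch): bone=3 torch=2

Answer: bone=3 torch=2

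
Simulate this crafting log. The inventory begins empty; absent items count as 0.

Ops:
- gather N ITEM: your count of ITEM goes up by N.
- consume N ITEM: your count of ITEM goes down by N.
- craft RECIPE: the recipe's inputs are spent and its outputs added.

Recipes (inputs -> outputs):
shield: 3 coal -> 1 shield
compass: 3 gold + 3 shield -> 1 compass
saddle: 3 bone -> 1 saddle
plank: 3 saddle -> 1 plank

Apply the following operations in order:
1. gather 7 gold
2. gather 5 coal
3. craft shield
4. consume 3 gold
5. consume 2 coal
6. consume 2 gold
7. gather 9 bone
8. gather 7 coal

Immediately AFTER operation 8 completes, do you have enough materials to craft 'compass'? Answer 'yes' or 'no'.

After 1 (gather 7 gold): gold=7
After 2 (gather 5 coal): coal=5 gold=7
After 3 (craft shield): coal=2 gold=7 shield=1
After 4 (consume 3 gold): coal=2 gold=4 shield=1
After 5 (consume 2 coal): gold=4 shield=1
After 6 (consume 2 gold): gold=2 shield=1
After 7 (gather 9 bone): bone=9 gold=2 shield=1
After 8 (gather 7 coal): bone=9 coal=7 gold=2 shield=1

Answer: no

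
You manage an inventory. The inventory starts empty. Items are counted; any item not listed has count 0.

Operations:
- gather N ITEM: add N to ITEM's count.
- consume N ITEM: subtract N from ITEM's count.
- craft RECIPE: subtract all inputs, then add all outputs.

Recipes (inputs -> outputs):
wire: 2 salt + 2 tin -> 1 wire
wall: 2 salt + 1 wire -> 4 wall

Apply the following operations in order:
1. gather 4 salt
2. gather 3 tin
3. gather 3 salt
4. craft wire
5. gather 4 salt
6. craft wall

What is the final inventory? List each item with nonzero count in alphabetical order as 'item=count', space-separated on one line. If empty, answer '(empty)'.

Answer: salt=7 tin=1 wall=4

Derivation:
After 1 (gather 4 salt): salt=4
After 2 (gather 3 tin): salt=4 tin=3
After 3 (gather 3 salt): salt=7 tin=3
After 4 (craft wire): salt=5 tin=1 wire=1
After 5 (gather 4 salt): salt=9 tin=1 wire=1
After 6 (craft wall): salt=7 tin=1 wall=4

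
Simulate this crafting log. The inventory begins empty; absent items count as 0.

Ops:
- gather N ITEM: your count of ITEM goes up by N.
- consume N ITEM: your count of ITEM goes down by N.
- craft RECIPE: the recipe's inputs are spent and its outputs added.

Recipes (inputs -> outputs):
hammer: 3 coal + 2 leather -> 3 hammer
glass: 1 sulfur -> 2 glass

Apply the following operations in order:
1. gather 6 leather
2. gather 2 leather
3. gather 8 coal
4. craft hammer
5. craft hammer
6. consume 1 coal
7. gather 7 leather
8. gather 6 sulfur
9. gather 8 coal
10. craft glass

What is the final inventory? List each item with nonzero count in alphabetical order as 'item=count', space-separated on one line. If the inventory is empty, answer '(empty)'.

Answer: coal=9 glass=2 hammer=6 leather=11 sulfur=5

Derivation:
After 1 (gather 6 leather): leather=6
After 2 (gather 2 leather): leather=8
After 3 (gather 8 coal): coal=8 leather=8
After 4 (craft hammer): coal=5 hammer=3 leather=6
After 5 (craft hammer): coal=2 hammer=6 leather=4
After 6 (consume 1 coal): coal=1 hammer=6 leather=4
After 7 (gather 7 leather): coal=1 hammer=6 leather=11
After 8 (gather 6 sulfur): coal=1 hammer=6 leather=11 sulfur=6
After 9 (gather 8 coal): coal=9 hammer=6 leather=11 sulfur=6
After 10 (craft glass): coal=9 glass=2 hammer=6 leather=11 sulfur=5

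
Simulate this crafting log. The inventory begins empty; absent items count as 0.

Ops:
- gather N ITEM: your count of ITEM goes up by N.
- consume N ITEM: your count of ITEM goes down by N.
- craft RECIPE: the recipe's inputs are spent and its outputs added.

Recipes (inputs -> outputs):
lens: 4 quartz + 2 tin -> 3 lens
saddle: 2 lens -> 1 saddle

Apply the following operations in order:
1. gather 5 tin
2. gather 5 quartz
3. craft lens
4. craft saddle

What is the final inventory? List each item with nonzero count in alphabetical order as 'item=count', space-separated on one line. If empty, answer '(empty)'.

Answer: lens=1 quartz=1 saddle=1 tin=3

Derivation:
After 1 (gather 5 tin): tin=5
After 2 (gather 5 quartz): quartz=5 tin=5
After 3 (craft lens): lens=3 quartz=1 tin=3
After 4 (craft saddle): lens=1 quartz=1 saddle=1 tin=3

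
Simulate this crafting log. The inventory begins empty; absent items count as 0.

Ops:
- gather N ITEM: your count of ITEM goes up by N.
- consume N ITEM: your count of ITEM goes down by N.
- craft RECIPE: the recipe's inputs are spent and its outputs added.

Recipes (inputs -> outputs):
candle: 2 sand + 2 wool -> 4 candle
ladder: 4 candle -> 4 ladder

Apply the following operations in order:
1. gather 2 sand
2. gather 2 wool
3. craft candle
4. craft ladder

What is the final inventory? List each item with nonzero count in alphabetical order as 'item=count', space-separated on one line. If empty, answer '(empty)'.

After 1 (gather 2 sand): sand=2
After 2 (gather 2 wool): sand=2 wool=2
After 3 (craft candle): candle=4
After 4 (craft ladder): ladder=4

Answer: ladder=4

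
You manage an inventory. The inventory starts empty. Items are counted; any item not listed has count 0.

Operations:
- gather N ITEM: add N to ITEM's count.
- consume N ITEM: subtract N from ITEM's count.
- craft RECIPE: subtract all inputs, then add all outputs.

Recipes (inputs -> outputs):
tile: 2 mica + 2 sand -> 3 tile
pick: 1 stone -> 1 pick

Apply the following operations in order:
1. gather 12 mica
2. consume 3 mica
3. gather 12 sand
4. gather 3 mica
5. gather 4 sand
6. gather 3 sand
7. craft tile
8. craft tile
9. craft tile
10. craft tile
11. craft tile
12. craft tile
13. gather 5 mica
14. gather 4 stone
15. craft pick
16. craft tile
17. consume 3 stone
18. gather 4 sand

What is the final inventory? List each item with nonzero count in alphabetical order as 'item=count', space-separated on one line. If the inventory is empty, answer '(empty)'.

Answer: mica=3 pick=1 sand=9 tile=21

Derivation:
After 1 (gather 12 mica): mica=12
After 2 (consume 3 mica): mica=9
After 3 (gather 12 sand): mica=9 sand=12
After 4 (gather 3 mica): mica=12 sand=12
After 5 (gather 4 sand): mica=12 sand=16
After 6 (gather 3 sand): mica=12 sand=19
After 7 (craft tile): mica=10 sand=17 tile=3
After 8 (craft tile): mica=8 sand=15 tile=6
After 9 (craft tile): mica=6 sand=13 tile=9
After 10 (craft tile): mica=4 sand=11 tile=12
After 11 (craft tile): mica=2 sand=9 tile=15
After 12 (craft tile): sand=7 tile=18
After 13 (gather 5 mica): mica=5 sand=7 tile=18
After 14 (gather 4 stone): mica=5 sand=7 stone=4 tile=18
After 15 (craft pick): mica=5 pick=1 sand=7 stone=3 tile=18
After 16 (craft tile): mica=3 pick=1 sand=5 stone=3 tile=21
After 17 (consume 3 stone): mica=3 pick=1 sand=5 tile=21
After 18 (gather 4 sand): mica=3 pick=1 sand=9 tile=21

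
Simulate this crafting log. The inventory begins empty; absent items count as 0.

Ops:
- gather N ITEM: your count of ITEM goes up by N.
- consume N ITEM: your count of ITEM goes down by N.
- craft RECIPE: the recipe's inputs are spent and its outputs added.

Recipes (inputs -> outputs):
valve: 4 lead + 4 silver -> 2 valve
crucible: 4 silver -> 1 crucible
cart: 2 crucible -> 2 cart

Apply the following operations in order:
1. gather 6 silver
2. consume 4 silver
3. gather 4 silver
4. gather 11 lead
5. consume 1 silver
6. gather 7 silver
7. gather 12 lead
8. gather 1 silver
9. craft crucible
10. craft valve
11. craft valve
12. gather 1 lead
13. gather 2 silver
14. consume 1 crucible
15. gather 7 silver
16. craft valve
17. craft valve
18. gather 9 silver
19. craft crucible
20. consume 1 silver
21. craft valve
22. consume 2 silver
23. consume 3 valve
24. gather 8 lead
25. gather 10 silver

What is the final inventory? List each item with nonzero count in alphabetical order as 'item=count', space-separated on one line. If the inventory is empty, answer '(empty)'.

After 1 (gather 6 silver): silver=6
After 2 (consume 4 silver): silver=2
After 3 (gather 4 silver): silver=6
After 4 (gather 11 lead): lead=11 silver=6
After 5 (consume 1 silver): lead=11 silver=5
After 6 (gather 7 silver): lead=11 silver=12
After 7 (gather 12 lead): lead=23 silver=12
After 8 (gather 1 silver): lead=23 silver=13
After 9 (craft crucible): crucible=1 lead=23 silver=9
After 10 (craft valve): crucible=1 lead=19 silver=5 valve=2
After 11 (craft valve): crucible=1 lead=15 silver=1 valve=4
After 12 (gather 1 lead): crucible=1 lead=16 silver=1 valve=4
After 13 (gather 2 silver): crucible=1 lead=16 silver=3 valve=4
After 14 (consume 1 crucible): lead=16 silver=3 valve=4
After 15 (gather 7 silver): lead=16 silver=10 valve=4
After 16 (craft valve): lead=12 silver=6 valve=6
After 17 (craft valve): lead=8 silver=2 valve=8
After 18 (gather 9 silver): lead=8 silver=11 valve=8
After 19 (craft crucible): crucible=1 lead=8 silver=7 valve=8
After 20 (consume 1 silver): crucible=1 lead=8 silver=6 valve=8
After 21 (craft valve): crucible=1 lead=4 silver=2 valve=10
After 22 (consume 2 silver): crucible=1 lead=4 valve=10
After 23 (consume 3 valve): crucible=1 lead=4 valve=7
After 24 (gather 8 lead): crucible=1 lead=12 valve=7
After 25 (gather 10 silver): crucible=1 lead=12 silver=10 valve=7

Answer: crucible=1 lead=12 silver=10 valve=7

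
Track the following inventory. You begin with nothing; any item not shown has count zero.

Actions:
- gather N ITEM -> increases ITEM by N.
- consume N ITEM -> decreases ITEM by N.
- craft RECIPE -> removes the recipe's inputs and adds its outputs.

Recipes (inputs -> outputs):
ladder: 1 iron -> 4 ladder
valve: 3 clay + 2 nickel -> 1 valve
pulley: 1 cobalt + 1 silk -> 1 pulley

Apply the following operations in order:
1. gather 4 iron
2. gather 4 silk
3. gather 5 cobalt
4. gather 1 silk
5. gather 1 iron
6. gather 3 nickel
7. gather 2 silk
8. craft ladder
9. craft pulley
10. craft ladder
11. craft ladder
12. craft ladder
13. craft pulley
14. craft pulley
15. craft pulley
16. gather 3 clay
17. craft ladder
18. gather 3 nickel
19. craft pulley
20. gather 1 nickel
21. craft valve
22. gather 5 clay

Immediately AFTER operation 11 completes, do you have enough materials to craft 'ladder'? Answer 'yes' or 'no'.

After 1 (gather 4 iron): iron=4
After 2 (gather 4 silk): iron=4 silk=4
After 3 (gather 5 cobalt): cobalt=5 iron=4 silk=4
After 4 (gather 1 silk): cobalt=5 iron=4 silk=5
After 5 (gather 1 iron): cobalt=5 iron=5 silk=5
After 6 (gather 3 nickel): cobalt=5 iron=5 nickel=3 silk=5
After 7 (gather 2 silk): cobalt=5 iron=5 nickel=3 silk=7
After 8 (craft ladder): cobalt=5 iron=4 ladder=4 nickel=3 silk=7
After 9 (craft pulley): cobalt=4 iron=4 ladder=4 nickel=3 pulley=1 silk=6
After 10 (craft ladder): cobalt=4 iron=3 ladder=8 nickel=3 pulley=1 silk=6
After 11 (craft ladder): cobalt=4 iron=2 ladder=12 nickel=3 pulley=1 silk=6

Answer: yes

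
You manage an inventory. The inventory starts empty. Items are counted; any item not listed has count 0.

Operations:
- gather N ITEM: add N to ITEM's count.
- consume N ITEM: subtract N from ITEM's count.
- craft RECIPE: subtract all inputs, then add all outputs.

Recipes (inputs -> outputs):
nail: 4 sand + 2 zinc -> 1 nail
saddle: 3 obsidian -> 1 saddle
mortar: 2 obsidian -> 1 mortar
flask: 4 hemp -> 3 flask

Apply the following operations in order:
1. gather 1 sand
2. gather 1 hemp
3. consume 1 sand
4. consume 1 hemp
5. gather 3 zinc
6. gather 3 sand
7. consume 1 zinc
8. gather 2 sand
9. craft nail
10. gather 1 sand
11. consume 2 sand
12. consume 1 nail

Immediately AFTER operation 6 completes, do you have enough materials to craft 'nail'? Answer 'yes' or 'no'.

After 1 (gather 1 sand): sand=1
After 2 (gather 1 hemp): hemp=1 sand=1
After 3 (consume 1 sand): hemp=1
After 4 (consume 1 hemp): (empty)
After 5 (gather 3 zinc): zinc=3
After 6 (gather 3 sand): sand=3 zinc=3

Answer: no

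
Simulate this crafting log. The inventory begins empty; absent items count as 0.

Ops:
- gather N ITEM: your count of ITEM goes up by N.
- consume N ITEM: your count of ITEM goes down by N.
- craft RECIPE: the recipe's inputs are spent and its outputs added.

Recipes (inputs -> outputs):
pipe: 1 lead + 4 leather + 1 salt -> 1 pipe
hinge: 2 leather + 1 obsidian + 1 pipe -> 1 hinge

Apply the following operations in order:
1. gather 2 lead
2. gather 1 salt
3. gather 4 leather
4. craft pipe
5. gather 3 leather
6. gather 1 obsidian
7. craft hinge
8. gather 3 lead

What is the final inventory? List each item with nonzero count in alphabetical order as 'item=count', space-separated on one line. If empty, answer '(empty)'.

Answer: hinge=1 lead=4 leather=1

Derivation:
After 1 (gather 2 lead): lead=2
After 2 (gather 1 salt): lead=2 salt=1
After 3 (gather 4 leather): lead=2 leather=4 salt=1
After 4 (craft pipe): lead=1 pipe=1
After 5 (gather 3 leather): lead=1 leather=3 pipe=1
After 6 (gather 1 obsidian): lead=1 leather=3 obsidian=1 pipe=1
After 7 (craft hinge): hinge=1 lead=1 leather=1
After 8 (gather 3 lead): hinge=1 lead=4 leather=1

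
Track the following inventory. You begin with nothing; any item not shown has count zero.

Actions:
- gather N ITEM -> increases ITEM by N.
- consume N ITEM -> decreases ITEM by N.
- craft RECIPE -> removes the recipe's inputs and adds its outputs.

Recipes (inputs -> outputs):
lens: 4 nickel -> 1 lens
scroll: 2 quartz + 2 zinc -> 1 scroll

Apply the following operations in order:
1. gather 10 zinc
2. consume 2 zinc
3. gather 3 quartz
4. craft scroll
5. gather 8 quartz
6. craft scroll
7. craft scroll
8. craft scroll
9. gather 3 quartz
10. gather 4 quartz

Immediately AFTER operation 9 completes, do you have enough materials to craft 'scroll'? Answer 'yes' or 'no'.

Answer: no

Derivation:
After 1 (gather 10 zinc): zinc=10
After 2 (consume 2 zinc): zinc=8
After 3 (gather 3 quartz): quartz=3 zinc=8
After 4 (craft scroll): quartz=1 scroll=1 zinc=6
After 5 (gather 8 quartz): quartz=9 scroll=1 zinc=6
After 6 (craft scroll): quartz=7 scroll=2 zinc=4
After 7 (craft scroll): quartz=5 scroll=3 zinc=2
After 8 (craft scroll): quartz=3 scroll=4
After 9 (gather 3 quartz): quartz=6 scroll=4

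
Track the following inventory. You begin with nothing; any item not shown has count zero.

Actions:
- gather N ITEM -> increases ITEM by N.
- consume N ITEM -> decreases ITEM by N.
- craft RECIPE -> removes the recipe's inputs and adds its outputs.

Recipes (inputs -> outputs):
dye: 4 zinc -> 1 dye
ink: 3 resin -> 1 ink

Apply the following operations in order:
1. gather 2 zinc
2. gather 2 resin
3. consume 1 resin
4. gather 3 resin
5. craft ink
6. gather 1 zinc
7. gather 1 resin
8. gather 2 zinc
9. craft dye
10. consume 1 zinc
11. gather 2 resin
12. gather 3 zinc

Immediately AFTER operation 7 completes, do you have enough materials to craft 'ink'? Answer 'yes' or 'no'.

After 1 (gather 2 zinc): zinc=2
After 2 (gather 2 resin): resin=2 zinc=2
After 3 (consume 1 resin): resin=1 zinc=2
After 4 (gather 3 resin): resin=4 zinc=2
After 5 (craft ink): ink=1 resin=1 zinc=2
After 6 (gather 1 zinc): ink=1 resin=1 zinc=3
After 7 (gather 1 resin): ink=1 resin=2 zinc=3

Answer: no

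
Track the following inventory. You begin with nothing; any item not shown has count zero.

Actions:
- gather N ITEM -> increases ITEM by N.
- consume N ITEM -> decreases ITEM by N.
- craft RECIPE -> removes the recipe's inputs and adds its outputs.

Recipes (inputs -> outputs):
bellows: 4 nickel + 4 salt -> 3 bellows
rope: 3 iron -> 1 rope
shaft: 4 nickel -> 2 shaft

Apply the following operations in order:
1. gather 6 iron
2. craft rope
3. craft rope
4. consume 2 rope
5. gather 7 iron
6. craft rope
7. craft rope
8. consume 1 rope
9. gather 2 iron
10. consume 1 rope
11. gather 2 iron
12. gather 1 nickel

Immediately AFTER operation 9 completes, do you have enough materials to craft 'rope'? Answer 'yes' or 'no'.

After 1 (gather 6 iron): iron=6
After 2 (craft rope): iron=3 rope=1
After 3 (craft rope): rope=2
After 4 (consume 2 rope): (empty)
After 5 (gather 7 iron): iron=7
After 6 (craft rope): iron=4 rope=1
After 7 (craft rope): iron=1 rope=2
After 8 (consume 1 rope): iron=1 rope=1
After 9 (gather 2 iron): iron=3 rope=1

Answer: yes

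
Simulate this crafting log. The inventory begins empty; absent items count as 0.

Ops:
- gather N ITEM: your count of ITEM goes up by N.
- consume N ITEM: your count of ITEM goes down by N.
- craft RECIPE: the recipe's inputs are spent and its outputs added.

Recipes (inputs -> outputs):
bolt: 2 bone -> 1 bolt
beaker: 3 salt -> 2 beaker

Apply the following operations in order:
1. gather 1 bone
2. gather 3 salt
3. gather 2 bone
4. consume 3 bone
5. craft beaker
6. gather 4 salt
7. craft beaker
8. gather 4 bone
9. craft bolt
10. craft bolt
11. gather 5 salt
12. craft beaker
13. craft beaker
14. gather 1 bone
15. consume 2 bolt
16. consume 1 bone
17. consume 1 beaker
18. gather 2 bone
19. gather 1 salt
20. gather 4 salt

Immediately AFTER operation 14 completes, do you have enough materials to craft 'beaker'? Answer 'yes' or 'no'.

Answer: no

Derivation:
After 1 (gather 1 bone): bone=1
After 2 (gather 3 salt): bone=1 salt=3
After 3 (gather 2 bone): bone=3 salt=3
After 4 (consume 3 bone): salt=3
After 5 (craft beaker): beaker=2
After 6 (gather 4 salt): beaker=2 salt=4
After 7 (craft beaker): beaker=4 salt=1
After 8 (gather 4 bone): beaker=4 bone=4 salt=1
After 9 (craft bolt): beaker=4 bolt=1 bone=2 salt=1
After 10 (craft bolt): beaker=4 bolt=2 salt=1
After 11 (gather 5 salt): beaker=4 bolt=2 salt=6
After 12 (craft beaker): beaker=6 bolt=2 salt=3
After 13 (craft beaker): beaker=8 bolt=2
After 14 (gather 1 bone): beaker=8 bolt=2 bone=1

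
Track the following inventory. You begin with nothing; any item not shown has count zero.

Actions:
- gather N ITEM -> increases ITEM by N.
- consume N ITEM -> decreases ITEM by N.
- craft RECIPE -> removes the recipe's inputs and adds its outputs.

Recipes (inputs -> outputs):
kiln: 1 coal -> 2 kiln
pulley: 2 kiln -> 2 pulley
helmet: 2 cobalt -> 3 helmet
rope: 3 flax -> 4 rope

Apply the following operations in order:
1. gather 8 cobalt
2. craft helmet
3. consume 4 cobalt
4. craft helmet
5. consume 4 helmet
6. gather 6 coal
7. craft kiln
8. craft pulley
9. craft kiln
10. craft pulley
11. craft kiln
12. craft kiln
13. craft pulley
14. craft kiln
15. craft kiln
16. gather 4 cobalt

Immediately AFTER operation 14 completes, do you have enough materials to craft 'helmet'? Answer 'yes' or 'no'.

After 1 (gather 8 cobalt): cobalt=8
After 2 (craft helmet): cobalt=6 helmet=3
After 3 (consume 4 cobalt): cobalt=2 helmet=3
After 4 (craft helmet): helmet=6
After 5 (consume 4 helmet): helmet=2
After 6 (gather 6 coal): coal=6 helmet=2
After 7 (craft kiln): coal=5 helmet=2 kiln=2
After 8 (craft pulley): coal=5 helmet=2 pulley=2
After 9 (craft kiln): coal=4 helmet=2 kiln=2 pulley=2
After 10 (craft pulley): coal=4 helmet=2 pulley=4
After 11 (craft kiln): coal=3 helmet=2 kiln=2 pulley=4
After 12 (craft kiln): coal=2 helmet=2 kiln=4 pulley=4
After 13 (craft pulley): coal=2 helmet=2 kiln=2 pulley=6
After 14 (craft kiln): coal=1 helmet=2 kiln=4 pulley=6

Answer: no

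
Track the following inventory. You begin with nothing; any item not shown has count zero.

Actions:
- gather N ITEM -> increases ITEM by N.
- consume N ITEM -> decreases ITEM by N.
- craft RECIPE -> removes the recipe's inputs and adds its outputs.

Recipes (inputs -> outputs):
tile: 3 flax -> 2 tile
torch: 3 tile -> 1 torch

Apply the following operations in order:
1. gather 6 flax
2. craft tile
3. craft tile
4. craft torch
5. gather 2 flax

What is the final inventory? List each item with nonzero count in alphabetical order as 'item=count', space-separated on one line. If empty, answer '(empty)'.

After 1 (gather 6 flax): flax=6
After 2 (craft tile): flax=3 tile=2
After 3 (craft tile): tile=4
After 4 (craft torch): tile=1 torch=1
After 5 (gather 2 flax): flax=2 tile=1 torch=1

Answer: flax=2 tile=1 torch=1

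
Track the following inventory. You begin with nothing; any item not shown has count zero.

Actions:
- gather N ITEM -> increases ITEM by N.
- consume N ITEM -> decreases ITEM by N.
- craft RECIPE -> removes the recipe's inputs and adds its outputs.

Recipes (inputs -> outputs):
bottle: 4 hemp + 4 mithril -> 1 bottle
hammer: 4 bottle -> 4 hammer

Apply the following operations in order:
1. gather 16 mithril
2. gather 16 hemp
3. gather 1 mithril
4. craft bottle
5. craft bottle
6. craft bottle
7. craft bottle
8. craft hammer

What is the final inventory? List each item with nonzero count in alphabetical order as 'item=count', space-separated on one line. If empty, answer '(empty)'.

After 1 (gather 16 mithril): mithril=16
After 2 (gather 16 hemp): hemp=16 mithril=16
After 3 (gather 1 mithril): hemp=16 mithril=17
After 4 (craft bottle): bottle=1 hemp=12 mithril=13
After 5 (craft bottle): bottle=2 hemp=8 mithril=9
After 6 (craft bottle): bottle=3 hemp=4 mithril=5
After 7 (craft bottle): bottle=4 mithril=1
After 8 (craft hammer): hammer=4 mithril=1

Answer: hammer=4 mithril=1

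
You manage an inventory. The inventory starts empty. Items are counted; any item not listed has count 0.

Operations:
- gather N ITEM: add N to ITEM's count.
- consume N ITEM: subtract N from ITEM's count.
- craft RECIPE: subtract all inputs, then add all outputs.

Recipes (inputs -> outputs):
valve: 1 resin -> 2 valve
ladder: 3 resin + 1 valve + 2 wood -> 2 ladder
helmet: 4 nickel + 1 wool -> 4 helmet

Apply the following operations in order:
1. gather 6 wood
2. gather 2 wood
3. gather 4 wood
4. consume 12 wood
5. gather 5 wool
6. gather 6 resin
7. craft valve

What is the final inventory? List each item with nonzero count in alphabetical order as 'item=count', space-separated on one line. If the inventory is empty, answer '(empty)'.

After 1 (gather 6 wood): wood=6
After 2 (gather 2 wood): wood=8
After 3 (gather 4 wood): wood=12
After 4 (consume 12 wood): (empty)
After 5 (gather 5 wool): wool=5
After 6 (gather 6 resin): resin=6 wool=5
After 7 (craft valve): resin=5 valve=2 wool=5

Answer: resin=5 valve=2 wool=5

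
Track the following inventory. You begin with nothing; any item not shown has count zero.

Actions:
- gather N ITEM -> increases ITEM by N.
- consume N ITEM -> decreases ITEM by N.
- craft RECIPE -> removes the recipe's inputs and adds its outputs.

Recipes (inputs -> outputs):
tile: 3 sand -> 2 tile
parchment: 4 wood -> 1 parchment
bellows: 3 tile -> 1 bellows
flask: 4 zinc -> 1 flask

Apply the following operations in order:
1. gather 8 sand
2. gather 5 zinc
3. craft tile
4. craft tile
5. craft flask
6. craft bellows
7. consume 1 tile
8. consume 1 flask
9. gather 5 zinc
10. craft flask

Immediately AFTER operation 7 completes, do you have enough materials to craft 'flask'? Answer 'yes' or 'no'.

After 1 (gather 8 sand): sand=8
After 2 (gather 5 zinc): sand=8 zinc=5
After 3 (craft tile): sand=5 tile=2 zinc=5
After 4 (craft tile): sand=2 tile=4 zinc=5
After 5 (craft flask): flask=1 sand=2 tile=4 zinc=1
After 6 (craft bellows): bellows=1 flask=1 sand=2 tile=1 zinc=1
After 7 (consume 1 tile): bellows=1 flask=1 sand=2 zinc=1

Answer: no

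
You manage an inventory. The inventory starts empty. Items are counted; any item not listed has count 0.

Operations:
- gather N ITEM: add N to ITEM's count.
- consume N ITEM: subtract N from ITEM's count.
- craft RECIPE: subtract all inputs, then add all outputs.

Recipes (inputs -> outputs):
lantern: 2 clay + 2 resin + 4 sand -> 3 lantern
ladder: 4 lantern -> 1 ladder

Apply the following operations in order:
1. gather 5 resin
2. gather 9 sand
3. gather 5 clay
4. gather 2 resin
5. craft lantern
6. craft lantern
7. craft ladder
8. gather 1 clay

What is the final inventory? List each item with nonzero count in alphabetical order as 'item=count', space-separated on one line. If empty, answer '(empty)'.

Answer: clay=2 ladder=1 lantern=2 resin=3 sand=1

Derivation:
After 1 (gather 5 resin): resin=5
After 2 (gather 9 sand): resin=5 sand=9
After 3 (gather 5 clay): clay=5 resin=5 sand=9
After 4 (gather 2 resin): clay=5 resin=7 sand=9
After 5 (craft lantern): clay=3 lantern=3 resin=5 sand=5
After 6 (craft lantern): clay=1 lantern=6 resin=3 sand=1
After 7 (craft ladder): clay=1 ladder=1 lantern=2 resin=3 sand=1
After 8 (gather 1 clay): clay=2 ladder=1 lantern=2 resin=3 sand=1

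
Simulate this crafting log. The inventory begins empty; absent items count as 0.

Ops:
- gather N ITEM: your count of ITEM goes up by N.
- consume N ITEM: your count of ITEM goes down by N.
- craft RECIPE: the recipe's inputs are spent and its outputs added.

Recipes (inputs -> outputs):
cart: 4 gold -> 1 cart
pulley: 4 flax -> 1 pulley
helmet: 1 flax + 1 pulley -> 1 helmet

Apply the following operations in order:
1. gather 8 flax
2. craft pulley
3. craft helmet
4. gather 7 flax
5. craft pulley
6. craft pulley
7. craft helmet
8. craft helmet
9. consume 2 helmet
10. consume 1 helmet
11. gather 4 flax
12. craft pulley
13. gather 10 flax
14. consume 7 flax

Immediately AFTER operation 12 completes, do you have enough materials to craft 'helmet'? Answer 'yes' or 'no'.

After 1 (gather 8 flax): flax=8
After 2 (craft pulley): flax=4 pulley=1
After 3 (craft helmet): flax=3 helmet=1
After 4 (gather 7 flax): flax=10 helmet=1
After 5 (craft pulley): flax=6 helmet=1 pulley=1
After 6 (craft pulley): flax=2 helmet=1 pulley=2
After 7 (craft helmet): flax=1 helmet=2 pulley=1
After 8 (craft helmet): helmet=3
After 9 (consume 2 helmet): helmet=1
After 10 (consume 1 helmet): (empty)
After 11 (gather 4 flax): flax=4
After 12 (craft pulley): pulley=1

Answer: no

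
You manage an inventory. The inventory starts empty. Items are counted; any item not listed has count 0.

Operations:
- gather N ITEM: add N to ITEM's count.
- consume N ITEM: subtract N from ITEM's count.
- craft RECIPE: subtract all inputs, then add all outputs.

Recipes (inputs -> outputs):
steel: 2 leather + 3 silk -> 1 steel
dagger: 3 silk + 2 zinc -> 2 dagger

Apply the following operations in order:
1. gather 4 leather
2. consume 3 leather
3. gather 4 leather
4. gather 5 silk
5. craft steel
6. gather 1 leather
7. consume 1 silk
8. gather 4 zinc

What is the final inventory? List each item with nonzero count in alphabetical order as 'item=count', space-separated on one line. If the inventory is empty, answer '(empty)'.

Answer: leather=4 silk=1 steel=1 zinc=4

Derivation:
After 1 (gather 4 leather): leather=4
After 2 (consume 3 leather): leather=1
After 3 (gather 4 leather): leather=5
After 4 (gather 5 silk): leather=5 silk=5
After 5 (craft steel): leather=3 silk=2 steel=1
After 6 (gather 1 leather): leather=4 silk=2 steel=1
After 7 (consume 1 silk): leather=4 silk=1 steel=1
After 8 (gather 4 zinc): leather=4 silk=1 steel=1 zinc=4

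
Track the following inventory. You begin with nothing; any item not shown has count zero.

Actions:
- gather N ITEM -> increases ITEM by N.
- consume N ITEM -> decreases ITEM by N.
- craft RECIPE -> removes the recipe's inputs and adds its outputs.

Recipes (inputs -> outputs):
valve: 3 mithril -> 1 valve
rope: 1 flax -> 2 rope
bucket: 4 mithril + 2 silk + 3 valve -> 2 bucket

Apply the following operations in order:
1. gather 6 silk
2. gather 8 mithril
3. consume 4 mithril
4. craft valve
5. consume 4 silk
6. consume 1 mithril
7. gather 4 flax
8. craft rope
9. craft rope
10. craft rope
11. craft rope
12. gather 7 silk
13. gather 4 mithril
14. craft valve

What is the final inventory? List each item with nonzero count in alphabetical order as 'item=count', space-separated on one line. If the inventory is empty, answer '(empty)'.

After 1 (gather 6 silk): silk=6
After 2 (gather 8 mithril): mithril=8 silk=6
After 3 (consume 4 mithril): mithril=4 silk=6
After 4 (craft valve): mithril=1 silk=6 valve=1
After 5 (consume 4 silk): mithril=1 silk=2 valve=1
After 6 (consume 1 mithril): silk=2 valve=1
After 7 (gather 4 flax): flax=4 silk=2 valve=1
After 8 (craft rope): flax=3 rope=2 silk=2 valve=1
After 9 (craft rope): flax=2 rope=4 silk=2 valve=1
After 10 (craft rope): flax=1 rope=6 silk=2 valve=1
After 11 (craft rope): rope=8 silk=2 valve=1
After 12 (gather 7 silk): rope=8 silk=9 valve=1
After 13 (gather 4 mithril): mithril=4 rope=8 silk=9 valve=1
After 14 (craft valve): mithril=1 rope=8 silk=9 valve=2

Answer: mithril=1 rope=8 silk=9 valve=2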